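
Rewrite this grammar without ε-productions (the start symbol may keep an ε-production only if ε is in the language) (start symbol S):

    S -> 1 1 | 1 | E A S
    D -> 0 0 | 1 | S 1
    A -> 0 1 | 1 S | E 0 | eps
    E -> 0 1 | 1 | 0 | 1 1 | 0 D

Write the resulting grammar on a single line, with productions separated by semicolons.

The nullable symbols are {A}.
ε ∉ L(G), so no ε-production is kept.
Add the nullable-subset variants: S → E A S gives E A S | E S.

S -> 1 1 | 1 | E A S | E S; D -> 0 0 | 1 | S 1; A -> 0 1 | 1 S | E 0; E -> 0 1 | 1 | 0 | 1 1 | 0 D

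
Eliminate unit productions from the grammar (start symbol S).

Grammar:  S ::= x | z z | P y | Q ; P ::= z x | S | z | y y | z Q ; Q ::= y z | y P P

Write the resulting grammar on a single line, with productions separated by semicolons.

Unit pairs: P ⇒* {Q, S}; S ⇒* {Q}.
For every A with A ⇒* B via unit rules, add B's non-unit alternatives to A; then delete every rule of the form X → Y.

S ::= x | z z | P y | y z | y P P; P ::= x | z z | P y | z x | z | y y | z Q | y z | y P P; Q ::= y z | y P P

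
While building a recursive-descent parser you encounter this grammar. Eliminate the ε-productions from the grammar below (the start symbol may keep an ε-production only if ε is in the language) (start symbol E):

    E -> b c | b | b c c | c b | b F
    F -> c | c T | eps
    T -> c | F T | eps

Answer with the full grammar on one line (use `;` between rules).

E -> b c | b | b c c | c b | b F; F -> c | c T; T -> c | F T | F

Nullable nonterminals: {F, T}.
ε ∉ L(G), so no ε-production is kept.
For each production, add variants omitting each subset of nullable occurrences: T → F T gives F T | F.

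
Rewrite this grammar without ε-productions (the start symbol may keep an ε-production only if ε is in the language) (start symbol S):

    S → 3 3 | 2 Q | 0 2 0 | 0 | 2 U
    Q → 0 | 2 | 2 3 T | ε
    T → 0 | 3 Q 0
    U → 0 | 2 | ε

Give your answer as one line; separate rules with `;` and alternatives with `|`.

S → 3 3 | 2 Q | 2 | 0 2 0 | 0 | 2 U; Q → 0 | 2 | 2 3 T; T → 0 | 3 Q 0 | 3 0; U → 0 | 2

The nullable symbols are {Q, U}.
ε ∉ L(G), so no ε-production is kept.
Add the nullable-subset variants: S → 2 Q gives 2 Q | 2. T → 3 Q 0 gives 3 Q 0 | 3 0.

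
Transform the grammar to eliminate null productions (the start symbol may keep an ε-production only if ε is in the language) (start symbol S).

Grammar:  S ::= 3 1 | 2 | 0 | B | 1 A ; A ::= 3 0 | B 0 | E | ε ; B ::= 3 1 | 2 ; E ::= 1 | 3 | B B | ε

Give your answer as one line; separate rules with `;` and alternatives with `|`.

S ::= 3 1 | 2 | 0 | B | 1 A | 1; A ::= 3 0 | B 0 | E; B ::= 3 1 | 2; E ::= 1 | 3 | B B

Nullable nonterminals: {A, E}.
ε ∉ L(G), so no ε-production is kept.
Expand every rule over subsets of its nullable positions: S → 1 A gives 1 A | 1.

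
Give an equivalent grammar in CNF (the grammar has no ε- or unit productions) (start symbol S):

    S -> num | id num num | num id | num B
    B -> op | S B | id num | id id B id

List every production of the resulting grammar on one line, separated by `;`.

S -> num | X1 Y1 | X2 X1 | X2 B; B -> op | S B | X1 X2 | X1 Y2; X1 -> id; X2 -> num; Y1 -> X2 X2; Y2 -> X1 Y3; Y3 -> B X1

Introduce a nonterminal for each terminal appearing in a rule of length ≥ 2: X1 → id, X2 → num.
Binarize each right-hand side of length ≥ 3 by chaining fresh nonterminals (Y1, Y2, …): affected rules were S → X1 X2 X2; B → X1 X1 B X1.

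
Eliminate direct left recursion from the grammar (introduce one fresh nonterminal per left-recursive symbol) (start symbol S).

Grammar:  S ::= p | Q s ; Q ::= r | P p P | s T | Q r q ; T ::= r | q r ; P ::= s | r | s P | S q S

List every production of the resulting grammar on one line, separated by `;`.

Q is directly left-recursive.
For Q: α = {r q}, β = {r, P p P, s T}. Rewrite as Q → β Q' and Q' → α Q' | ε.

S ::= p | Q s; Q ::= r Q' | P p P Q' | s T Q'; T ::= r | q r; P ::= s | r | s P | S q S; Q' ::= r q Q' | ε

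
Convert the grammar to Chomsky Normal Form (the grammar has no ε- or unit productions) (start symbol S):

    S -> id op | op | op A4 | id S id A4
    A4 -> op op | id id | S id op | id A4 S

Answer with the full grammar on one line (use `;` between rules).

S -> X1 X2 | op | X2 A4 | X1 Y1; A4 -> X2 X2 | X1 X1 | S Y3 | X1 Y4; X1 -> id; X2 -> op; Y1 -> S Y2; Y2 -> X1 A4; Y3 -> X1 X2; Y4 -> A4 S

Introduce a nonterminal for each terminal appearing in a rule of length ≥ 2: X1 → id, X2 → op.
Binarize each right-hand side of length ≥ 3 by chaining fresh nonterminals (Y1, Y2, …): affected rules were S → X1 S X1 A4; A4 → S X1 X2; A4 → X1 A4 S.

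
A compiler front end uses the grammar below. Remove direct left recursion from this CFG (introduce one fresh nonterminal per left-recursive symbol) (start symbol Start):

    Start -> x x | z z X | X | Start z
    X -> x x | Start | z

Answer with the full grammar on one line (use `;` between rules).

Start -> x x Start1 | z z X Start1 | X Start1; X -> x x | Start | z; Start1 -> z Start1 | ε

Left recursion appears on Start.
For Start: α = {z}, β = {x x, z z X, X}. Rewrite as Start → β Start1 and Start1 → α Start1 | ε.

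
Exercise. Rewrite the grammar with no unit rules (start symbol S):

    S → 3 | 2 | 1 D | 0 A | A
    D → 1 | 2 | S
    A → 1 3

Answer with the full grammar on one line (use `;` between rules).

Unit pairs: D ⇒* {A, S}; S ⇒* {A}.
For every A with A ⇒* B via unit rules, add B's non-unit alternatives to A; then delete every rule of the form X → Y.

S → 3 | 2 | 1 D | 0 A | 1 3; D → 3 | 2 | 1 D | 0 A | 1 | 1 3; A → 1 3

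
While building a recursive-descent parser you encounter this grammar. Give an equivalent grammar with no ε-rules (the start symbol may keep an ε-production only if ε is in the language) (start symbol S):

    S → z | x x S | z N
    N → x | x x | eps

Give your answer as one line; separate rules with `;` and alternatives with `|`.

Nullable nonterminals: {N}.
ε ∉ L(G), so no ε-production is kept.

S → z | x x S | z N; N → x | x x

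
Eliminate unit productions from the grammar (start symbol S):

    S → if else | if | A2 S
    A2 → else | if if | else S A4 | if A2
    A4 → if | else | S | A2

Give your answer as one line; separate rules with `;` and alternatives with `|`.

S → if else | if | A2 S; A2 → else | if if | else S A4 | if A2; A4 → if | else | if if | else S A4 | if A2 | if else | A2 S

Unit pairs: A4 ⇒* {A2, S}.
For each unit pair (A, B), copy every non-unit production of B to A, then drop all unit productions.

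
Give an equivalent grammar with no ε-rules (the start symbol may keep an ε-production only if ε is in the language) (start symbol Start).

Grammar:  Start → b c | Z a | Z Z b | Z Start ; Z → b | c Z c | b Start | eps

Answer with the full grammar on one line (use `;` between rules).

Start → b c | Z a | a | Z Z b | Z b | b | Z Start; Z → b | c Z c | c c | b Start

Nullable nonterminals: {Z}.
ε ∉ L(G), so no ε-production is kept.
Expand every rule over subsets of its nullable positions: Start → Z a gives Z a | a. Start → Z Z b gives Z Z b | Z b | b. Z → c Z c gives c Z c | c c.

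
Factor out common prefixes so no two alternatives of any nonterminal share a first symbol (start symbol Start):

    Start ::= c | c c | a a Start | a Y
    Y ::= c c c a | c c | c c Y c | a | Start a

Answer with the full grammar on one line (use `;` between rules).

Start ::= c Start1 | a Start2; Y ::= a | Start a | c c Y1; Start1 ::= eps | c; Start2 ::= a Start | Y; Y1 ::= c a | eps | Y c

Start has alternatives sharing prefix 'c': factor to Start → c Start1 with Start1 → ε | c.
Start has alternatives sharing prefix 'a': factor to Start → a Start2 with Start2 → a Start | Y.
Y has alternatives sharing prefix 'c c': factor to Y → c c Y1 with Y1 → c a | ε | Y c.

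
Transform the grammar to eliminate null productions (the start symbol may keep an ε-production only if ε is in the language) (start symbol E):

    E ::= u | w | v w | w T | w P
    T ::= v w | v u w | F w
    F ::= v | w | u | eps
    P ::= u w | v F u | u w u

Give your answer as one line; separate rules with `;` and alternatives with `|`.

The nullable symbols are {F}.
ε ∉ L(G), so no ε-production is kept.
Expand every rule over subsets of its nullable positions: T → F w gives F w | w. P → v F u gives v F u | v u.

E ::= u | w | v w | w T | w P; T ::= v w | v u w | F w | w; F ::= v | w | u; P ::= u w | v F u | v u | u w u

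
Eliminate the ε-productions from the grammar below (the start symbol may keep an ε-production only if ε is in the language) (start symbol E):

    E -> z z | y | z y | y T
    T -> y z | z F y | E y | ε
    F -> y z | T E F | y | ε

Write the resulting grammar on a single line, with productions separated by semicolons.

E -> z z | y | z y | y T; T -> y z | z F y | z y | E y; F -> y z | T E F | T E | E F | E | y

Nullable nonterminals: {F, T}.
ε ∉ L(G), so no ε-production is kept.
For each production, add variants omitting each subset of nullable occurrences: T → z F y gives z F y | z y. F → T E F gives T E F | T E | E F | E.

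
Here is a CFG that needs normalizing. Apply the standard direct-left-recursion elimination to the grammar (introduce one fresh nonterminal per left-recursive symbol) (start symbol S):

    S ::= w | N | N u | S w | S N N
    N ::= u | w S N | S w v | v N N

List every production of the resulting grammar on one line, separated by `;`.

S is directly left-recursive.
For S: α = {w, N N}, β = {w, N, N u}. Rewrite as S → β S' and S' → α S' | ε.

S ::= w S' | N S' | N u S'; N ::= u | w S N | S w v | v N N; S' ::= w S' | N N S' | ε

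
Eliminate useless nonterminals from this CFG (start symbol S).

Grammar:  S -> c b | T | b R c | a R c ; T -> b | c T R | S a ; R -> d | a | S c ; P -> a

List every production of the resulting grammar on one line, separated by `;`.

S -> c b | T | b R c | a R c; T -> b | c T R | S a; R -> d | a | S c

Generating nonterminals: {P, R, S, T}.
Reachable from S after that: {R, S, T}.
Removed useless symbols: {P} and every production mentioning them.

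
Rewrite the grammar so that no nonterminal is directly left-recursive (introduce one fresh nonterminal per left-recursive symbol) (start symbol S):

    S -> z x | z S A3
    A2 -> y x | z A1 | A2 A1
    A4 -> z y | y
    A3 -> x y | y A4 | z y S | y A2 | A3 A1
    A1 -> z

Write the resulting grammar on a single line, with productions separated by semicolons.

S -> z x | z S A3; A2 -> y x A2' | z A1 A2'; A4 -> z y | y; A3 -> x y A3' | y A4 A3' | z y S A3' | y A2 A3'; A1 -> z; A2' -> A1 A2' | ε; A3' -> A1 A3' | ε

A2, A3 are directly left-recursive.
For A2: α = {A1}, β = {y x, z A1}. Rewrite as A2 → β A2' and A2' → α A2' | ε.
For A3: α = {A1}, β = {x y, y A4, z y S, y A2}. Rewrite as A3 → β A3' and A3' → α A3' | ε.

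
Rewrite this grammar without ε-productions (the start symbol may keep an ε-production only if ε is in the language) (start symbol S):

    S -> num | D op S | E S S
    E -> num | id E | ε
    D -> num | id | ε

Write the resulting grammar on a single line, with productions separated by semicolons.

Nullable set = {D, E}.
ε ∉ L(G), so no ε-production is kept.
Add the nullable-subset variants: S → D op S gives D op S | op S. S → E S S gives E S S | S S. E → id E gives id E | id.

S -> num | D op S | op S | E S S | S S; E -> num | id E | id; D -> num | id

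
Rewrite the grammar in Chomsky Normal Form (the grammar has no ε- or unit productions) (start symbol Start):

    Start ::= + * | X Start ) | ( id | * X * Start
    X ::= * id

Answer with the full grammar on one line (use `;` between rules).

Introduce a nonterminal for each terminal appearing in a rule of length ≥ 2: X1 → +, X2 → *, X3 → ), X4 → (, X5 → id.
Binarize each right-hand side of length ≥ 3 by chaining fresh nonterminals (Y1, Y2, …): affected rules were Start → X Start X3; Start → X2 X X2 Start.

Start ::= X1 X2 | X Y1 | X4 X5 | X2 Y2; X ::= X2 X5; X1 ::= +; X2 ::= *; X3 ::= ); X4 ::= (; X5 ::= id; Y1 ::= Start X3; Y2 ::= X Y3; Y3 ::= X2 Start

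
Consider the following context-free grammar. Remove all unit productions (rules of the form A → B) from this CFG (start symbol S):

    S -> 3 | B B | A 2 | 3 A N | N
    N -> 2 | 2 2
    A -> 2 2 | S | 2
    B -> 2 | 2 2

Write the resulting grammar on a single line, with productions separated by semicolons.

S -> 3 | B B | A 2 | 3 A N | 2 | 2 2; N -> 2 | 2 2; A -> 3 | B B | A 2 | 3 A N | 2 | 2 2; B -> 2 | 2 2

Unit pairs: A ⇒* {N, S}; S ⇒* {N}.
For each unit pair (A, B), copy every non-unit production of B to A, then drop all unit productions.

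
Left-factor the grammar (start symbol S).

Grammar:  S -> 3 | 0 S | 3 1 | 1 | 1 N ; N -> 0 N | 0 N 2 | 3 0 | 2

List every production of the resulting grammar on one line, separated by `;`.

S -> 0 S | 3 S' | 1 S''; N -> 3 0 | 2 | 0 N N'; S' -> ε | 1; S'' -> ε | N; N' -> ε | 2

S has alternatives sharing prefix '3': factor to S → 3 S' with S' → ε | 1.
S has alternatives sharing prefix '1': factor to S → 1 S'' with S'' → ε | N.
N has alternatives sharing prefix '0 N': factor to N → 0 N N' with N' → ε | 2.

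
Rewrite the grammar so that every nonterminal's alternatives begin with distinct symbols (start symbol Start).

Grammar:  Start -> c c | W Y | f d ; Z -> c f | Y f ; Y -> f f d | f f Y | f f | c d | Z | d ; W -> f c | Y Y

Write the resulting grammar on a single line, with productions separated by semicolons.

Y has alternatives sharing prefix 'f f': factor to Y → f f Y1 with Y1 → d | Y | ε.

Start -> c c | W Y | f d; Z -> c f | Y f; Y -> c d | Z | d | f f Y1; W -> f c | Y Y; Y1 -> d | Y | ε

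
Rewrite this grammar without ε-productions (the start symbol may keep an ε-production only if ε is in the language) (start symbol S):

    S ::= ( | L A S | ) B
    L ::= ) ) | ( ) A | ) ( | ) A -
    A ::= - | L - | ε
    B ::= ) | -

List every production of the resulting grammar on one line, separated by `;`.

S ::= ( | L A S | L S | ) B; L ::= ) ) | ( ) A | ( ) | ) ( | ) A - | ) -; A ::= - | L -; B ::= ) | -

Nullable set = {A}.
ε ∉ L(G), so no ε-production is kept.
Add the nullable-subset variants: S → L A S gives L A S | L S. L → ( ) A gives ( ) A | ( ). L → ) A - gives ) A - | ) -.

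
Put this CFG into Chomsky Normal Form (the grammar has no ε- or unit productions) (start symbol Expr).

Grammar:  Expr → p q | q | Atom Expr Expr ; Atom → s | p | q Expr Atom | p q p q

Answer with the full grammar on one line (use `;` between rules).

Introduce a nonterminal for each terminal appearing in a rule of length ≥ 2: X1 → p, X2 → q.
Binarize each right-hand side of length ≥ 3 by chaining fresh nonterminals (Y1, Y2, …): affected rules were Expr → Atom Expr Expr; Atom → X2 Expr Atom; Atom → X1 X2 X1 X2.

Expr → X1 X2 | q | Atom Y1; Atom → s | p | X2 Y2 | X1 Y3; X1 → p; X2 → q; Y1 → Expr Expr; Y2 → Expr Atom; Y3 → X2 Y4; Y4 → X1 X2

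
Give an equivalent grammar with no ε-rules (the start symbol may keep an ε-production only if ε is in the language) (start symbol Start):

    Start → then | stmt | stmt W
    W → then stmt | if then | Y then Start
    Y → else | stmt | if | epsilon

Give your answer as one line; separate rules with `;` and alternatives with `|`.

Nullable nonterminals: {Y}.
ε ∉ L(G), so no ε-production is kept.
For each production, add variants omitting each subset of nullable occurrences: W → Y then Start gives Y then Start | then Start.

Start → then | stmt | stmt W; W → then stmt | if then | Y then Start | then Start; Y → else | stmt | if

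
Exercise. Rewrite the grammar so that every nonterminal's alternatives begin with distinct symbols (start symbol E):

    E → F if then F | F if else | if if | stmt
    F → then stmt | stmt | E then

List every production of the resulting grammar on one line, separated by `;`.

E → if if | stmt | F if E'; F → then stmt | stmt | E then; E' → then F | else

E has alternatives sharing prefix 'F if': factor to E → F if E' with E' → then F | else.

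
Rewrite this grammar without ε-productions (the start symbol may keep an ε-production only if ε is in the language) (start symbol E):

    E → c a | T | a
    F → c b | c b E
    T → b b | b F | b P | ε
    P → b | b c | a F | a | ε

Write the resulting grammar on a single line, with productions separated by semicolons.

The nullable symbols are {E, P, T}.
ε ∈ L(G) since E is nullable, so keep E → ε.
For each production, add variants omitting each subset of nullable occurrences: T → b P gives b P | b.

E → c a | T | a | ε; F → c b | c b E; T → b b | b F | b P | b; P → b | b c | a F | a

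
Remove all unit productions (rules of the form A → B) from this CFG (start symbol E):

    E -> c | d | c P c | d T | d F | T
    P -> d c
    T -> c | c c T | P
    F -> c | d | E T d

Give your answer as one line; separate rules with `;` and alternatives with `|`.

Unit pairs: E ⇒* {P, T}; T ⇒* {P}.
Replace each nonterminal's rules with the union of the non-unit rules of every nonterminal it unit-derives.

E -> c | d | c P c | d T | d F | d c | c c T; P -> d c; T -> d c | c | c c T; F -> c | d | E T d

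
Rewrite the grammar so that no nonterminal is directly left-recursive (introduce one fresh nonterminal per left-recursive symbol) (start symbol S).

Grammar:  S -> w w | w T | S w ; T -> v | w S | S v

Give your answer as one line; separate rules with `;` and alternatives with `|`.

S -> w w S' | w T S'; T -> v | w S | S v; S' -> w S' | eps

S is directly left-recursive.
For S: α = {w}, β = {w w, w T}. Rewrite as S → β S' and S' → α S' | ε.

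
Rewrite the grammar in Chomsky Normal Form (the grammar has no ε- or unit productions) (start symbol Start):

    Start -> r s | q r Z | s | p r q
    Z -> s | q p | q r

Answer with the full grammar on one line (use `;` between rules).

Introduce a nonterminal for each terminal appearing in a rule of length ≥ 2: X1 → r, X2 → s, X3 → q, X4 → p.
Binarize each right-hand side of length ≥ 3 by chaining fresh nonterminals (Y1, Y2, …): affected rules were Start → X3 X1 Z; Start → X4 X1 X3.

Start -> X1 X2 | X3 Y1 | s | X4 Y2; Z -> s | X3 X4 | X3 X1; X1 -> r; X2 -> s; X3 -> q; X4 -> p; Y1 -> X1 Z; Y2 -> X1 X3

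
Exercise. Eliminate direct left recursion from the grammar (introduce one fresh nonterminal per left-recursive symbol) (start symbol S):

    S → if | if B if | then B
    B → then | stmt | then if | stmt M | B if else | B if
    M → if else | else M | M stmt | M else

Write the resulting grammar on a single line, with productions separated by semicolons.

S → if | if B if | then B; B → then B' | stmt B' | then if B' | stmt M B'; M → if else M' | else M M'; B' → if else B' | if B' | epsilon; M' → stmt M' | else M' | epsilon

Left recursion appears on B, M.
For B: α = {if else, if}, β = {then, stmt, then if, stmt M}. Rewrite as B → β B' and B' → α B' | ε.
For M: α = {stmt, else}, β = {if else, else M}. Rewrite as M → β M' and M' → α M' | ε.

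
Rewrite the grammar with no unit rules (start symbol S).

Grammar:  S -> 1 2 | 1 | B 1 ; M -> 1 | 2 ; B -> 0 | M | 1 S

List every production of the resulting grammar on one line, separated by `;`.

Unit pairs: B ⇒* {M}.
For each unit pair (A, B), copy every non-unit production of B to A, then drop all unit productions.

S -> 1 2 | 1 | B 1; M -> 1 | 2; B -> 0 | 1 S | 1 | 2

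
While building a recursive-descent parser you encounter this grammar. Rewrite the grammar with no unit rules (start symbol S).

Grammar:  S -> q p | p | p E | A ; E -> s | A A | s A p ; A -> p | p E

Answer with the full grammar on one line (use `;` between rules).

Unit pairs: S ⇒* {A}.
Replace each nonterminal's rules with the union of the non-unit rules of every nonterminal it unit-derives.

S -> q p | p | p E; E -> s | A A | s A p; A -> p | p E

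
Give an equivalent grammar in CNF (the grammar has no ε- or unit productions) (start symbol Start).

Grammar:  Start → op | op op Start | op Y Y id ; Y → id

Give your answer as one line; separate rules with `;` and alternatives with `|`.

Introduce a nonterminal for each terminal appearing in a rule of length ≥ 2: X1 → op, X2 → id.
Binarize each right-hand side of length ≥ 3 by chaining fresh nonterminals (Y1, Y2, …): affected rules were Start → X1 X1 Start; Start → X1 Y Y X2.

Start → op | X1 Y1 | X1 Y2; Y → id; X1 → op; X2 → id; Y1 → X1 Start; Y2 → Y Y3; Y3 → Y X2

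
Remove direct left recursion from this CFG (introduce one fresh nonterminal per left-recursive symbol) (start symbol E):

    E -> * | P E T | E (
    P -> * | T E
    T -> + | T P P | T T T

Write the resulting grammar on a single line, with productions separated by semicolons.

Left recursion appears on E, T.
For E: α = {(}, β = {*, P E T}. Rewrite as E → β E' and E' → α E' | ε.
For T: α = {P P, T T}, β = {+}. Rewrite as T → β T' and T' → α T' | ε.

E -> * E' | P E T E'; P -> * | T E; T -> + T'; E' -> ( E' | ε; T' -> P P T' | T T T' | ε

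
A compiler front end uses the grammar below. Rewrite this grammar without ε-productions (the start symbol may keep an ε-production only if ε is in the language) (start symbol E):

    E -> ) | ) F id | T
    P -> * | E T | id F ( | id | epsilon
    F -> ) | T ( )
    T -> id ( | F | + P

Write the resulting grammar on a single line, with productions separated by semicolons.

E -> ) | ) F id | T; P -> * | E T | id F ( | id; F -> ) | T ( ); T -> id ( | F | + P | +

The nullable symbols are {P}.
ε ∉ L(G), so no ε-production is kept.
For each production, add variants omitting each subset of nullable occurrences: T → + P gives + P | +.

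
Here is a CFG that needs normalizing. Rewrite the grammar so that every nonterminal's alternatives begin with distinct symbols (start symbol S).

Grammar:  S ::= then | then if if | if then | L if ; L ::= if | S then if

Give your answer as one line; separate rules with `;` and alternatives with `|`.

S has alternatives sharing prefix 'then': factor to S → then S' with S' → ε | if if.

S ::= if then | L if | then S'; L ::= if | S then if; S' ::= ε | if if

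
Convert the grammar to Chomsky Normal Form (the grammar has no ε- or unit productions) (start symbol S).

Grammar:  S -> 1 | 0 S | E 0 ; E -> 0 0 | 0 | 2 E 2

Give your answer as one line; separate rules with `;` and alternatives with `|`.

Introduce a nonterminal for each terminal appearing in a rule of length ≥ 2: X1 → 0, X2 → 2.
Binarize each right-hand side of length ≥ 3 by chaining fresh nonterminals (Y1, Y2, …): affected rules were E → X2 E X2.

S -> 1 | X1 S | E X1; E -> X1 X1 | 0 | X2 Y1; X1 -> 0; X2 -> 2; Y1 -> E X2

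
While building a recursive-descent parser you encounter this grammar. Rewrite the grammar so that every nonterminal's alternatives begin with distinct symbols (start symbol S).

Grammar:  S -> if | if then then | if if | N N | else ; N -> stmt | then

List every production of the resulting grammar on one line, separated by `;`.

S has alternatives sharing prefix 'if': factor to S → if S' with S' → ε | then then | if.

S -> N N | else | if S'; N -> stmt | then; S' -> ε | then then | if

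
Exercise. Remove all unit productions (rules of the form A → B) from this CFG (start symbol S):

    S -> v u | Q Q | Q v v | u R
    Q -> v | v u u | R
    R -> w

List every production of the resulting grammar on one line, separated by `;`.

Unit pairs: Q ⇒* {R}.
Replace each nonterminal's rules with the union of the non-unit rules of every nonterminal it unit-derives.

S -> v u | Q Q | Q v v | u R; Q -> w | v | v u u; R -> w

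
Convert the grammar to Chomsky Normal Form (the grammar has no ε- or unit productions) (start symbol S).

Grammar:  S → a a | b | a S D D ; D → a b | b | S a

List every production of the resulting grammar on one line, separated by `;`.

Introduce a nonterminal for each terminal appearing in a rule of length ≥ 2: X1 → a, X2 → b.
Binarize each right-hand side of length ≥ 3 by chaining fresh nonterminals (Y1, Y2, …): affected rules were S → X1 S D D.

S → X1 X1 | b | X1 Y1; D → X1 X2 | b | S X1; X1 → a; X2 → b; Y1 → S Y2; Y2 → D D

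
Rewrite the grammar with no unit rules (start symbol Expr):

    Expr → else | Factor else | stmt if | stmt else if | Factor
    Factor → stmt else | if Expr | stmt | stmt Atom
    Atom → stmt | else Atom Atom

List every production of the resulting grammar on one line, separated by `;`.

Unit pairs: Expr ⇒* {Factor}.
For every A with A ⇒* B via unit rules, add B's non-unit alternatives to A; then delete every rule of the form X → Y.

Expr → stmt else | if Expr | stmt | stmt Atom | else | Factor else | stmt if | stmt else if; Factor → stmt else | if Expr | stmt | stmt Atom; Atom → stmt | else Atom Atom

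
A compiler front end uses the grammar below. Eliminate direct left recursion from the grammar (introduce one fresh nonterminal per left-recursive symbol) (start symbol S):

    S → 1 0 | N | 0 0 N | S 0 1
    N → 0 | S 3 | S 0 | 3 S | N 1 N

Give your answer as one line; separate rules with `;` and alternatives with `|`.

Directly left-recursive nonterminals: S, N.
For S: α = {0 1}, β = {1 0, N, 0 0 N}. Rewrite as S → β S' and S' → α S' | ε.
For N: α = {1 N}, β = {0, S 3, S 0, 3 S}. Rewrite as N → β N' and N' → α N' | ε.

S → 1 0 S' | N S' | 0 0 N S'; N → 0 N' | S 3 N' | S 0 N' | 3 S N'; S' → 0 1 S' | ε; N' → 1 N N' | ε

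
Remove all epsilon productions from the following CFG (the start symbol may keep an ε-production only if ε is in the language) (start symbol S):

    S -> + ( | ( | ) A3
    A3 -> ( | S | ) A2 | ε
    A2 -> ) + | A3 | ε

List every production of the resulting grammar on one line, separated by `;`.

Nullable set = {A2, A3}.
ε ∉ L(G), so no ε-production is kept.
Expand every rule over subsets of its nullable positions: S → ) A3 gives ) A3 | ). A3 → ) A2 gives ) A2 | ).

S -> + ( | ( | ) A3 | ); A3 -> ( | S | ) A2 | ); A2 -> ) + | A3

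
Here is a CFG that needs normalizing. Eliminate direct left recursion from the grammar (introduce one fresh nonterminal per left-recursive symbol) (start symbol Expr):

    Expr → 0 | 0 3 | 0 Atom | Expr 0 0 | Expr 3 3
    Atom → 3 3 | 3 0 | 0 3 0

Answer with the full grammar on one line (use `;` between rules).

Expr is directly left-recursive.
For Expr: α = {0 0, 3 3}, β = {0, 0 3, 0 Atom}. Rewrite as Expr → β Expr1 and Expr1 → α Expr1 | ε.

Expr → 0 Expr1 | 0 3 Expr1 | 0 Atom Expr1; Atom → 3 3 | 3 0 | 0 3 0; Expr1 → 0 0 Expr1 | 3 3 Expr1 | ε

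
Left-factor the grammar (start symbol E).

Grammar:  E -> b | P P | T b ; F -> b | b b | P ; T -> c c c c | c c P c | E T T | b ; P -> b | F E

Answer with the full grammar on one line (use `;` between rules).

F has alternatives sharing prefix 'b': factor to F → b F' with F' → ε | b.
T has alternatives sharing prefix 'c c': factor to T → c c T' with T' → c c | P c.

E -> b | P P | T b; F -> P | b F'; T -> E T T | b | c c T'; P -> b | F E; F' -> epsilon | b; T' -> c c | P c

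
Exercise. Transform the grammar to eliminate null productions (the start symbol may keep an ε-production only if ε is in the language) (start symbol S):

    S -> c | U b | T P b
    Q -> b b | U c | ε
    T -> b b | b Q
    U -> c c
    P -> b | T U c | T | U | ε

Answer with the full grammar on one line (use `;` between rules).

Nullable set = {P, Q}.
ε ∉ L(G), so no ε-production is kept.
For each production, add variants omitting each subset of nullable occurrences: S → T P b gives T P b | T b. T → b Q gives b Q | b.

S -> c | U b | T P b | T b; Q -> b b | U c; T -> b b | b Q | b; U -> c c; P -> b | T U c | T | U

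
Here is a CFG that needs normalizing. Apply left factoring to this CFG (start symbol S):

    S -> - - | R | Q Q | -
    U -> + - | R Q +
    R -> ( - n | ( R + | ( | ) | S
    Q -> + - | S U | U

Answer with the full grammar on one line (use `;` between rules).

S -> R | Q Q | - S'; U -> + - | R Q +; R -> ) | S | ( R'; Q -> + - | S U | U; S' -> - | epsilon; R' -> - n | R + | epsilon

S has alternatives sharing prefix '-': factor to S → - S' with S' → - | ε.
R has alternatives sharing prefix '(': factor to R → ( R' with R' → - n | R + | ε.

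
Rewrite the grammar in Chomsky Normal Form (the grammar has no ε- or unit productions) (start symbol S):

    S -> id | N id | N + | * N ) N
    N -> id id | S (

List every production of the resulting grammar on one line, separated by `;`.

Introduce a nonterminal for each terminal appearing in a rule of length ≥ 2: X1 → id, X2 → +, X3 → *, X4 → ), X5 → (.
Binarize each right-hand side of length ≥ 3 by chaining fresh nonterminals (Y1, Y2, …): affected rules were S → X3 N X4 N.

S -> id | N X1 | N X2 | X3 Y1; N -> X1 X1 | S X5; X1 -> id; X2 -> +; X3 -> *; X4 -> ); X5 -> (; Y1 -> N Y2; Y2 -> X4 N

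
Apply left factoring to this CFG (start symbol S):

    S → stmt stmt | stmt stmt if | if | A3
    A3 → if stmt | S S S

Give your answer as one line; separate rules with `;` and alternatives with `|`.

S has alternatives sharing prefix 'stmt stmt': factor to S → stmt stmt S' with S' → ε | if.

S → if | A3 | stmt stmt S'; A3 → if stmt | S S S; S' → ε | if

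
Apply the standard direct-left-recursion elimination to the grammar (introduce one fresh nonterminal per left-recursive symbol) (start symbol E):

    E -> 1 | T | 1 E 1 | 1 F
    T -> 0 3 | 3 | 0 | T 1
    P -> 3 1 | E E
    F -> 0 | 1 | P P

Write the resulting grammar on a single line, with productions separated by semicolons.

Left recursion appears on T.
For T: α = {1}, β = {0 3, 3, 0}. Rewrite as T → β T' and T' → α T' | ε.

E -> 1 | T | 1 E 1 | 1 F; T -> 0 3 T' | 3 T' | 0 T'; P -> 3 1 | E E; F -> 0 | 1 | P P; T' -> 1 T' | ε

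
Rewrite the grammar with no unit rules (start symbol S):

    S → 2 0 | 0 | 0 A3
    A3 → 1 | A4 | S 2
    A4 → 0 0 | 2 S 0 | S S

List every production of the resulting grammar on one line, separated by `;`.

S → 2 0 | 0 | 0 A3; A3 → 0 0 | 2 S 0 | S S | 1 | S 2; A4 → 0 0 | 2 S 0 | S S

Unit pairs: A3 ⇒* {A4}.
For every A with A ⇒* B via unit rules, add B's non-unit alternatives to A; then delete every rule of the form X → Y.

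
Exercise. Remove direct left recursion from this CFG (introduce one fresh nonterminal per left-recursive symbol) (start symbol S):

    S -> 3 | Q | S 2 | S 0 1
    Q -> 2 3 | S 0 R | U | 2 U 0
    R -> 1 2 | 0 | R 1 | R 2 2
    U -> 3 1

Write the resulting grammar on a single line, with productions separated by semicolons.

S -> 3 S' | Q S'; Q -> 2 3 | S 0 R | U | 2 U 0; R -> 1 2 R' | 0 R'; U -> 3 1; S' -> 2 S' | 0 1 S' | epsilon; R' -> 1 R' | 2 2 R' | epsilon

S, R are directly left-recursive.
For S: α = {2, 0 1}, β = {3, Q}. Rewrite as S → β S' and S' → α S' | ε.
For R: α = {1, 2 2}, β = {1 2, 0}. Rewrite as R → β R' and R' → α R' | ε.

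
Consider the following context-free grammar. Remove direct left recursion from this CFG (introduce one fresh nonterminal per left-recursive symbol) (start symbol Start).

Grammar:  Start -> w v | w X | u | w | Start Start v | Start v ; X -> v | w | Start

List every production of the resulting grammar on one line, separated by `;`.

Left recursion appears on Start.
For Start: α = {Start v, v}, β = {w v, w X, u, w}. Rewrite as Start → β Start1 and Start1 → α Start1 | ε.

Start -> w v Start1 | w X Start1 | u Start1 | w Start1; X -> v | w | Start; Start1 -> Start v Start1 | v Start1 | ε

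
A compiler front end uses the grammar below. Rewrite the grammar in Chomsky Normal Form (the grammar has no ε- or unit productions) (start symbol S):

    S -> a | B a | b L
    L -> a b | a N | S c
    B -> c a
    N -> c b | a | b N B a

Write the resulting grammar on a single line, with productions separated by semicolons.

S -> a | B X1 | X2 L; L -> X1 X2 | X1 N | S X3; B -> X3 X1; N -> X3 X2 | a | X2 Y1; X1 -> a; X2 -> b; X3 -> c; Y1 -> N Y2; Y2 -> B X1

Introduce a nonterminal for each terminal appearing in a rule of length ≥ 2: X1 → a, X2 → b, X3 → c.
Binarize each right-hand side of length ≥ 3 by chaining fresh nonterminals (Y1, Y2, …): affected rules were N → X2 N B X1.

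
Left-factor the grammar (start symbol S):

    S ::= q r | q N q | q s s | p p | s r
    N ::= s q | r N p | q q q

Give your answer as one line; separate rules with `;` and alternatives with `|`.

S has alternatives sharing prefix 'q': factor to S → q S' with S' → r | N q | s s.

S ::= p p | s r | q S'; N ::= s q | r N p | q q q; S' ::= r | N q | s s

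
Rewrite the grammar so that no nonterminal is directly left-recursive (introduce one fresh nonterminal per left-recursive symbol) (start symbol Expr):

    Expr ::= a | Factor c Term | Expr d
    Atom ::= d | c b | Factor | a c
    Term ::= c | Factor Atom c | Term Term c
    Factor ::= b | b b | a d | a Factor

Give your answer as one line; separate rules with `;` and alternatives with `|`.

Expr ::= a Expr1 | Factor c Term Expr1; Atom ::= d | c b | Factor | a c; Term ::= c Term1 | Factor Atom c Term1; Factor ::= b | b b | a d | a Factor; Expr1 ::= d Expr1 | ε; Term1 ::= Term c Term1 | ε

Expr, Term are directly left-recursive.
For Expr: α = {d}, β = {a, Factor c Term}. Rewrite as Expr → β Expr1 and Expr1 → α Expr1 | ε.
For Term: α = {Term c}, β = {c, Factor Atom c}. Rewrite as Term → β Term1 and Term1 → α Term1 | ε.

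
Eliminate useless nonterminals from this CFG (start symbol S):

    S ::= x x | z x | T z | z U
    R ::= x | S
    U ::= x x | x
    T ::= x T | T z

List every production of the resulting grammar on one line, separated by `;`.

Generating nonterminals: {R, S, U}.
Reachable from S after that: {S, U}.
Removed useless symbols: {R, T} and every production mentioning them.

S ::= x x | z x | z U; U ::= x x | x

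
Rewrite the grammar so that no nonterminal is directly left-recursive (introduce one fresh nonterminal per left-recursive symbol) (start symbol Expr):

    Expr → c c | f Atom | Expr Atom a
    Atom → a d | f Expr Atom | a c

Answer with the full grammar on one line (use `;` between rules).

Expr → c c Expr1 | f Atom Expr1; Atom → a d | f Expr Atom | a c; Expr1 → Atom a Expr1 | eps

Left recursion appears on Expr.
For Expr: α = {Atom a}, β = {c c, f Atom}. Rewrite as Expr → β Expr1 and Expr1 → α Expr1 | ε.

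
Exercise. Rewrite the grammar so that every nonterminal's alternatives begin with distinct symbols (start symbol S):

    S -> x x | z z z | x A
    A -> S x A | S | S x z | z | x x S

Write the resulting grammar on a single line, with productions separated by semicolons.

S has alternatives sharing prefix 'x': factor to S → x S' with S' → x | A.
A has alternatives sharing prefix 'S': factor to A → S A' with A' → x A | ε | x z.
A' has alternatives sharing prefix 'x': factor to A' → x A'' with A'' → A | z.

S -> z z z | x S'; A -> z | x x S | S A'; S' -> x | A; A' -> eps | x A''; A'' -> A | z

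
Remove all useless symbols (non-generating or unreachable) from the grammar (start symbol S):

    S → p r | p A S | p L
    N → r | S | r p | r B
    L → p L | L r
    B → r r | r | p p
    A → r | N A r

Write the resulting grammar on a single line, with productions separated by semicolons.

Generating nonterminals: {A, B, N, S}.
Reachable from S after that: {A, B, N, S}.
Removed useless symbols: {L} and every production mentioning them.

S → p r | p A S; N → r | S | r p | r B; B → r r | r | p p; A → r | N A r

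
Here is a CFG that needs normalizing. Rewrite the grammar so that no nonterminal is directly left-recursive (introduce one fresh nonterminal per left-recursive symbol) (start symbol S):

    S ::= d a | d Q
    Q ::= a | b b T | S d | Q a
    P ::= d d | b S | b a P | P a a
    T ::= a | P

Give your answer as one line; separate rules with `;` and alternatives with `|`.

S ::= d a | d Q; Q ::= a Q' | b b T Q' | S d Q'; P ::= d d P' | b S P' | b a P P'; T ::= a | P; Q' ::= a Q' | ε; P' ::= a a P' | ε

Left recursion appears on Q, P.
For Q: α = {a}, β = {a, b b T, S d}. Rewrite as Q → β Q' and Q' → α Q' | ε.
For P: α = {a a}, β = {d d, b S, b a P}. Rewrite as P → β P' and P' → α P' | ε.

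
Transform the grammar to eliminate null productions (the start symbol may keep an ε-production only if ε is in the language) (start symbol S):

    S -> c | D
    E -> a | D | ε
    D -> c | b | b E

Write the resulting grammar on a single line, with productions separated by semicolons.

S -> c | D; E -> a | D; D -> c | b | b E

Nullable set = {E}.
ε ∉ L(G), so no ε-production is kept.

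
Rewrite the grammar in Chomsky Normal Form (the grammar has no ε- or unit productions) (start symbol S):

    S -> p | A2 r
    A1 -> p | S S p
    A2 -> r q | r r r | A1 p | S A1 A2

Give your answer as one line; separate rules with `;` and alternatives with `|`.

S -> p | A2 X1; A1 -> p | S Y1; A2 -> X1 X3 | X1 Y2 | A1 X2 | S Y3; X1 -> r; X2 -> p; X3 -> q; Y1 -> S X2; Y2 -> X1 X1; Y3 -> A1 A2

Introduce a nonterminal for each terminal appearing in a rule of length ≥ 2: X1 → r, X2 → p, X3 → q.
Binarize each right-hand side of length ≥ 3 by chaining fresh nonterminals (Y1, Y2, …): affected rules were A1 → S S X2; A2 → X1 X1 X1; A2 → S A1 A2.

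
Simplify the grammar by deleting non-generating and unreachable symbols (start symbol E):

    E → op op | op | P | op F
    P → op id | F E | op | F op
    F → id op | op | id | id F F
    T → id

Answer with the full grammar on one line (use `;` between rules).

Generating nonterminals: {E, F, P, T}.
Reachable from E after that: {E, F, P}.
Removed useless symbols: {T} and every production mentioning them.

E → op op | op | P | op F; P → op id | F E | op | F op; F → id op | op | id | id F F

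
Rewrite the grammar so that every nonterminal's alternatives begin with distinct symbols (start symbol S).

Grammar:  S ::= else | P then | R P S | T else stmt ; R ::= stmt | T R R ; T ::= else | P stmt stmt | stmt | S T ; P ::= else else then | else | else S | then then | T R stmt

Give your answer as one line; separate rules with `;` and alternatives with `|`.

P has alternatives sharing prefix 'else': factor to P → else P' with P' → else then | ε | S.

S ::= else | P then | R P S | T else stmt; R ::= stmt | T R R; T ::= else | P stmt stmt | stmt | S T; P ::= then then | T R stmt | else P'; P' ::= else then | ε | S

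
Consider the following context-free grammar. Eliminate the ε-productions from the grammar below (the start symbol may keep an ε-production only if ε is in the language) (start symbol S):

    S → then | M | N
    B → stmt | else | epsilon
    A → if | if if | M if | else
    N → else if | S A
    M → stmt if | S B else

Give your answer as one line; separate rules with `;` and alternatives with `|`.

S → then | M | N; B → stmt | else; A → if | if if | M if | else; N → else if | S A; M → stmt if | S B else | S else

Nullable nonterminals: {B}.
ε ∉ L(G), so no ε-production is kept.
For each production, add variants omitting each subset of nullable occurrences: M → S B else gives S B else | S else.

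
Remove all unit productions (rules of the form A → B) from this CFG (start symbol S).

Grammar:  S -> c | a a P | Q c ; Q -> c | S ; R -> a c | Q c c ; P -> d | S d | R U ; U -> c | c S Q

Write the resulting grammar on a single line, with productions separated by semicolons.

Unit pairs: Q ⇒* {S}.
For every A with A ⇒* B via unit rules, add B's non-unit alternatives to A; then delete every rule of the form X → Y.

S -> c | a a P | Q c; Q -> c | a a P | Q c; R -> a c | Q c c; P -> d | S d | R U; U -> c | c S Q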